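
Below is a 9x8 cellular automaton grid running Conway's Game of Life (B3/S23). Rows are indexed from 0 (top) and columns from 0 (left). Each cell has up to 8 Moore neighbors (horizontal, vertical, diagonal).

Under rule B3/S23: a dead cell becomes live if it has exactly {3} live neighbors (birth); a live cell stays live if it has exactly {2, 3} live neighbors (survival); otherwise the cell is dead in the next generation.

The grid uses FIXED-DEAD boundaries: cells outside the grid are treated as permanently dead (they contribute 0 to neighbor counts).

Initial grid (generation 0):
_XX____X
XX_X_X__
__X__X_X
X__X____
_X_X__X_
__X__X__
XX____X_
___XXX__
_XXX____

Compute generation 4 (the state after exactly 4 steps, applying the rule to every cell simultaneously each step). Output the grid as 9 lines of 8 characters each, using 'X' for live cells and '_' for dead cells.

Simulating step by step:
Generation 0 (given above): 26 live cells
Generation 1: 31 live cells
XXX_____
X__XX___
X_XX__X_
_X_XX_X_
_X_XX___
X_X__XX_
_XXX__X_
X__XXX__
__XX____
Generation 2: 20 live cells
XXXX____
X___X___
X_______
XX______
XX____X_
X____XX_
X_____X_
_____X__
__XX____
Generation 3: 15 live cells
XXXX____
X_XX____
X_______
________
_____XX_
X____XXX
______X_
________
________
Generation 4: 11 live cells
(generation 4 grid is the final answer)

Answer: X__X____
X__X____
_X______
________
_____X_X
_______X
_____XXX
________
________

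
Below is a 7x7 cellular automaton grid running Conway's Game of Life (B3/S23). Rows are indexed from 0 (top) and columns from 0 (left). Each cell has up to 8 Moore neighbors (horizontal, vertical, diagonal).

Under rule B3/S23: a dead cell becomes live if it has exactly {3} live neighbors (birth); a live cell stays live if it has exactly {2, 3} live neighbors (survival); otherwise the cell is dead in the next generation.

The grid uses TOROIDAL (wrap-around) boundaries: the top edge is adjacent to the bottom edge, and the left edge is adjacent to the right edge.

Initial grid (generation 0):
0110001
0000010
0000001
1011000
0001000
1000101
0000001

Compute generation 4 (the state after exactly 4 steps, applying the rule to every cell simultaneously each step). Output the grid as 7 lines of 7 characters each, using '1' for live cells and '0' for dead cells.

Simulating step by step:
Generation 0 (given above): 13 live cells
Generation 1: 20 live cells
1000011
1000011
0000001
0011000
1111101
1000011
0100001
Generation 2: 11 live cells
0100000
0000000
1000011
0000111
0000100
0001100
0100000
Generation 3: 9 live cells
0000000
1000001
1000100
1000100
0000000
0001100
0010000
Generation 4: 9 live cells
(generation 4 grid is the final answer)

Answer: 0000000
1000001
1100010
0000000
0001100
0001000
0001000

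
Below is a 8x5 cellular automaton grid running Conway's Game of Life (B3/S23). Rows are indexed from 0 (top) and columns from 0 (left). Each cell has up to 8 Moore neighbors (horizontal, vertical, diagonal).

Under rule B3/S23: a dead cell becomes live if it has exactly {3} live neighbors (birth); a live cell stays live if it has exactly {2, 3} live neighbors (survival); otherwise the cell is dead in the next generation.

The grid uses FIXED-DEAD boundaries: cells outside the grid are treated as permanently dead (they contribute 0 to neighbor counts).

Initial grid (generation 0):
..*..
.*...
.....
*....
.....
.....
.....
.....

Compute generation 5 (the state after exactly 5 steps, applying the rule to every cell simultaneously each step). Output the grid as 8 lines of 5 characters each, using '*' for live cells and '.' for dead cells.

Simulating step by step:
Generation 0 (given above): 3 live cells
Generation 1: 0 live cells
.....
.....
.....
.....
.....
.....
.....
.....
Generation 2: 0 live cells
.....
.....
.....
.....
.....
.....
.....
.....
Generation 3: 0 live cells
.....
.....
.....
.....
.....
.....
.....
.....
Generation 4: 0 live cells
.....
.....
.....
.....
.....
.....
.....
.....
Generation 5: 0 live cells
(generation 5 grid is the final answer)

Answer: .....
.....
.....
.....
.....
.....
.....
.....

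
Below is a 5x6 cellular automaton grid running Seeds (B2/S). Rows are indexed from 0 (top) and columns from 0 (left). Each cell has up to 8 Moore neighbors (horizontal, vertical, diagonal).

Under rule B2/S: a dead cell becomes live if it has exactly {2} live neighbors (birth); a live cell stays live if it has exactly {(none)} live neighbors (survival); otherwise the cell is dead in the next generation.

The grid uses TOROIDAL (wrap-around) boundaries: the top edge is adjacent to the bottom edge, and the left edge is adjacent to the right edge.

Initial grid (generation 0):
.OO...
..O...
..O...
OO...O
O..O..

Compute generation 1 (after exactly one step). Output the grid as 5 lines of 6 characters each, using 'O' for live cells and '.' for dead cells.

Answer: O.....
......
...O.O
...OO.
....O.

Derivation:
Simulating step by step:
Generation 0 (given above): 9 live cells
Generation 1: 6 live cells
(generation 1 grid is the final answer)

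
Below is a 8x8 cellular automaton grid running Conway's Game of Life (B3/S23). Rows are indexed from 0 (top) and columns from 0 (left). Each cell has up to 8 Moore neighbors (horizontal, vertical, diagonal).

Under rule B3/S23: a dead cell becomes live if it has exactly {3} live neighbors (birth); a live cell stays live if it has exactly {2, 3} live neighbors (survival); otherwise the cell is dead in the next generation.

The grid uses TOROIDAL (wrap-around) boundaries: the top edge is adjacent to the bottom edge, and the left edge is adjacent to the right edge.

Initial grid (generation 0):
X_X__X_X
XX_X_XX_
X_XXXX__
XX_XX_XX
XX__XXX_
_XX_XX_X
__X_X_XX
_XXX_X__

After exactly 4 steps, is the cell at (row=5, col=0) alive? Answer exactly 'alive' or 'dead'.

Simulating step by step:
Generation 0 (given above): 38 live cells
Generation 1: 5 live cells
_____X_X
________
________
________
________
__X_____
_______X
_____X__
Generation 2: 1 live cells
______X_
________
________
________
________
________
________
________
Generation 3: 0 live cells
________
________
________
________
________
________
________
________
Generation 4: 0 live cells
________
________
________
________
________
________
________
________

Cell (5,0) at generation 4: 0 -> dead

Answer: dead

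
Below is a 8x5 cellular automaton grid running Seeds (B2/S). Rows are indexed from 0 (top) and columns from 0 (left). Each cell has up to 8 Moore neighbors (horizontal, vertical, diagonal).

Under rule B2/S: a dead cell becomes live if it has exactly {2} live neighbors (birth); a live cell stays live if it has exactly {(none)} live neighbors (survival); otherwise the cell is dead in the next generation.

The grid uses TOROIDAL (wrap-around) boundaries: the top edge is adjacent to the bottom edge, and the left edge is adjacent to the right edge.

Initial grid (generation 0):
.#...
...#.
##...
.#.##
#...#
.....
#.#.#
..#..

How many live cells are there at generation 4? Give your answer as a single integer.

Answer: 18

Derivation:
Simulating step by step:
Generation 0 (given above): 13 live cells
Generation 1: 5 live cells
...#.
....#
.....
.....
.##..
.....
.....
....#
Generation 2: 7 live cells
#....
...#.
.....
.##..
.....
.##..
.....
...#.
Generation 3: 10 live cells
..##.
....#
.#.#.
.....
#..#.
.....
.#.#.
....#
Generation 4: 18 live cells
#....
##...
#.#.#
##.#.
....#
##.#.
#.#.#
##...
Population at generation 4: 18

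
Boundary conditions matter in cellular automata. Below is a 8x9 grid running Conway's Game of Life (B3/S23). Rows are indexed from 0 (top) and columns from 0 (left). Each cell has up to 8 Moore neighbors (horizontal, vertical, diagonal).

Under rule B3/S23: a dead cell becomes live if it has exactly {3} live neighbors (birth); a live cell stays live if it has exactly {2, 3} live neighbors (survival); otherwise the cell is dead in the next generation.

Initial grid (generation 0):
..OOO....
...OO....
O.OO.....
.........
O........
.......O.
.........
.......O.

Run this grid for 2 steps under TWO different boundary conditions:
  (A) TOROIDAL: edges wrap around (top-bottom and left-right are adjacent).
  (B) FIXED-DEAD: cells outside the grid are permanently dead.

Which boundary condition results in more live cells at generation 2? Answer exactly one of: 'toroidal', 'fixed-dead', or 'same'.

Under TOROIDAL boundary, generation 2:
..OO.....
.O..O....
.OOO.....
..OO.....
.........
.........
.........
...O.....
Population = 10

Under FIXED-DEAD boundary, generation 2:
.........
.O..O....
.OOO.....
..OO.....
.........
.........
.........
.........
Population = 7

Comparison: toroidal=10, fixed-dead=7 -> toroidal

Answer: toroidal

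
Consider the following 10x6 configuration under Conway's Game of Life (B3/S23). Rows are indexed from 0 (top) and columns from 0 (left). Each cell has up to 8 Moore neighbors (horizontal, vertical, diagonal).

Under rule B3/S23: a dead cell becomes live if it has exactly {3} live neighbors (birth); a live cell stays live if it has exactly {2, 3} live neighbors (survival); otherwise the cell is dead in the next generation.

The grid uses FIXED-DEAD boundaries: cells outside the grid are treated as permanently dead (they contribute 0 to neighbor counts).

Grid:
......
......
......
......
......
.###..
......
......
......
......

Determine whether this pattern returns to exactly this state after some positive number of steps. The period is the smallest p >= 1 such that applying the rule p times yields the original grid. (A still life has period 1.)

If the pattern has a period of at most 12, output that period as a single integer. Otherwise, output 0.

Simulating and comparing each generation to the original:
Gen 0 (original, given above): 3 live cells
Gen 1: 3 live cells, differs from original
Gen 2: 3 live cells, MATCHES original -> period = 2

Answer: 2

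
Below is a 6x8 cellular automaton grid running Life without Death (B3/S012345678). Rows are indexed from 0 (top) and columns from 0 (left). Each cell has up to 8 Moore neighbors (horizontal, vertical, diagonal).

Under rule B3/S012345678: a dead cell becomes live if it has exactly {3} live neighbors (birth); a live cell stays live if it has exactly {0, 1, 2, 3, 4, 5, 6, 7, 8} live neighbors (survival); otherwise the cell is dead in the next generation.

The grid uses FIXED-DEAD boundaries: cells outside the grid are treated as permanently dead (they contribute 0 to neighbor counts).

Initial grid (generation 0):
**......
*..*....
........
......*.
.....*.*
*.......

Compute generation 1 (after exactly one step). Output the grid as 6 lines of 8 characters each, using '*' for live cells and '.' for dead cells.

Simulating step by step:
Generation 0 (given above): 8 live cells
Generation 1: 10 live cells
(generation 1 grid is the final answer)

Answer: **......
**.*....
........
......*.
.....***
*.......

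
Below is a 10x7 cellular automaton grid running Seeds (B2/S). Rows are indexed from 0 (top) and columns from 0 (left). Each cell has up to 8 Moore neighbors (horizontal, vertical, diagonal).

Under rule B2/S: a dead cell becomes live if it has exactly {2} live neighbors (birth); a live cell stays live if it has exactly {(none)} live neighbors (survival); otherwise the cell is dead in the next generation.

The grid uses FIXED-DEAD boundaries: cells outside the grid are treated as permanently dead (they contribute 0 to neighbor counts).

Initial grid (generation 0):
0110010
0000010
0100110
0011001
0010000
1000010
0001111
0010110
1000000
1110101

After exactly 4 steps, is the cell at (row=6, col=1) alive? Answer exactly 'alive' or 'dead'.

Answer: dead

Derivation:
Simulating step by step:
Generation 0 (given above): 26 live cells
Generation 1: 15 live cells
0000101
1001000
0000000
0000000
0000111
0110000
0110000
0100000
0000001
0001010
Generation 2: 19 live cells
0001010
0000110
0000000
0000101
0111000
1000101
0001000
1000000
0010110
0000101
Generation 3: 19 live cells
0000001
0001001
0001001
0100010
1000001
0000010
1100110
0110010
0100001
0000000
Generation 4: 12 live cells
0000010
0010100
0000000
1010100
0100100
0000000
0001000
0001000
1000010
0000000

Cell (6,1) at generation 4: 0 -> dead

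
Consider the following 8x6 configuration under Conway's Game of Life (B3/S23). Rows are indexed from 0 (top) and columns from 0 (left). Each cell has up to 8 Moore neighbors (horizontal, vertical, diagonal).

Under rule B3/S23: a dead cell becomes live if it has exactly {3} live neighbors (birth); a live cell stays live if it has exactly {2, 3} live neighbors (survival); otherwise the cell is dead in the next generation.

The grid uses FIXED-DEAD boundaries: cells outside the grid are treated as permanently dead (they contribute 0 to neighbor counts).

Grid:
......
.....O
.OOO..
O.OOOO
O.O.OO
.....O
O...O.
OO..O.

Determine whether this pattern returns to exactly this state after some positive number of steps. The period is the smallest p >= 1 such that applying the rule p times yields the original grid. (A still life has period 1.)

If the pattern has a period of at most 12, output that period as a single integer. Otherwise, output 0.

Simulating and comparing each generation to the original:
Gen 0 (original, given above): 19 live cells
Gen 1: 15 live cells, differs from original
Gen 2: 13 live cells, differs from original
Gen 3: 11 live cells, differs from original
Gen 4: 9 live cells, differs from original
Gen 5: 11 live cells, differs from original
Gen 6: 6 live cells, differs from original
Gen 7: 5 live cells, differs from original
Gen 8: 3 live cells, differs from original
Gen 9: 3 live cells, differs from original
Gen 10: 3 live cells, differs from original
Gen 11: 3 live cells, differs from original
Gen 12: 3 live cells, differs from original
No period found within 12 steps.

Answer: 0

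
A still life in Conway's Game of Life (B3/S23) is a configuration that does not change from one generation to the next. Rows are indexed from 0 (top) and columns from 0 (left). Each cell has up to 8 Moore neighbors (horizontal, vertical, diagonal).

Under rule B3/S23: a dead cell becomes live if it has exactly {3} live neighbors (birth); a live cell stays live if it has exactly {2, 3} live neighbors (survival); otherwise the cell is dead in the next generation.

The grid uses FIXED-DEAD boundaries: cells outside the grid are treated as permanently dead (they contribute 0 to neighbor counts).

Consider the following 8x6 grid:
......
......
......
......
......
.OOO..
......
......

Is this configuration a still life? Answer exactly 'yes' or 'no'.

Compute generation 1 and compare to generation 0 (given above):
Generation 1:
......
......
......
......
..O...
..O...
..O...
......
Cell (4,2) differs: gen0=0 vs gen1=1 -> NOT a still life.

Answer: no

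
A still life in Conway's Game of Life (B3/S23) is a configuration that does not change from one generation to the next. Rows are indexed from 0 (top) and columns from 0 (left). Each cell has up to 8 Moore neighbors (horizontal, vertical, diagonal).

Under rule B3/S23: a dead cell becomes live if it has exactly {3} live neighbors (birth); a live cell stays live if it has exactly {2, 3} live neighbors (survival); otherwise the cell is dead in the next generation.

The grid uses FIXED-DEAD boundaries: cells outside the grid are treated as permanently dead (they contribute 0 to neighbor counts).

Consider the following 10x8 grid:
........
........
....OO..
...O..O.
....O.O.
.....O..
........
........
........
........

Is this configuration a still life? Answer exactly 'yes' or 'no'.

Compute generation 1 and compare to generation 0 (given above):
Generation 1:
........
........
....OO..
...O..O.
....O.O.
.....O..
........
........
........
........
The grids are IDENTICAL -> still life.

Answer: yes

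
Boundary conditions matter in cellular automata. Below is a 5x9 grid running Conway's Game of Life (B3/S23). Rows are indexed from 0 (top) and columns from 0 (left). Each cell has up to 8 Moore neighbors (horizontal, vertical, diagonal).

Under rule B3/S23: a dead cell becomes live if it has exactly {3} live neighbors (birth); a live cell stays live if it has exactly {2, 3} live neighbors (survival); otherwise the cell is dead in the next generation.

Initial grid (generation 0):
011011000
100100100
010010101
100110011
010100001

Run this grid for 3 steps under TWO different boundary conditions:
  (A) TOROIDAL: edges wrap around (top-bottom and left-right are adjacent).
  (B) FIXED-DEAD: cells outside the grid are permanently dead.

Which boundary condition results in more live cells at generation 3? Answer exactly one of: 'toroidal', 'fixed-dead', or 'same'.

Under TOROIDAL boundary, generation 3:
110011100
100110010
110000000
010000111
110100000
Population = 18

Under FIXED-DEAD boundary, generation 3:
011111110
011110000
000001101
010001101
010000111
Population = 22

Comparison: toroidal=18, fixed-dead=22 -> fixed-dead

Answer: fixed-dead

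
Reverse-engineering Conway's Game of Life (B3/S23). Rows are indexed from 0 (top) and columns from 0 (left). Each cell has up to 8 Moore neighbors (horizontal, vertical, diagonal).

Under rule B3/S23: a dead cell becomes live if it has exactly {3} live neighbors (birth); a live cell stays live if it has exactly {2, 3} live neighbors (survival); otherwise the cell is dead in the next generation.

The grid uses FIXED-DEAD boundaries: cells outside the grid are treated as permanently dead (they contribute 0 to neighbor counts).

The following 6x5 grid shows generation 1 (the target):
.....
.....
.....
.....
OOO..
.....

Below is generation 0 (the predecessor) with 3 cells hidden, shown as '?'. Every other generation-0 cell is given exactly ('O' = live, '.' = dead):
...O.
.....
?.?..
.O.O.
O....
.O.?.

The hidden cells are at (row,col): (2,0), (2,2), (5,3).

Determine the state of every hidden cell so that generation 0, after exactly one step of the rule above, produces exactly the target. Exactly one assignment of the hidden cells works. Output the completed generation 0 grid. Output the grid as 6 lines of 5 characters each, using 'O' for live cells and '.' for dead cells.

Hidden generation-0 cells (in order): (2,0), (2,2), (5,3).
A hidden cell only influences target cells in its own 3x3 neighborhood. Try each of the 2^3 = 8 assignments, step the completed generation 0 forward once under B3/S23, and compare with the target:
  (2,0)=. (2,2)=. (5,3)=. -> step reproduces the target at every cell -> ACCEPT
  (2,0)=. (2,2)=. (5,3)=O -> step gives (4,2)='.' but target has 'O' -> reject
  (2,0)=. (2,2)=O (5,3)=. -> step gives (2,2)='O' but target has '.' -> reject
  (2,0)=. (2,2)=O (5,3)=O -> step gives (2,2)='O' but target has '.' -> reject
  (2,0)=O (2,2)=. (5,3)=. -> step gives (3,0)='O' but target has '.' -> reject
  (2,0)=O (2,2)=. (5,3)=O -> step gives (3,0)='O' but target has '.' -> reject
  (2,0)=O (2,2)=O (5,3)=. -> step gives (2,1)='O' but target has '.' -> reject
  (2,0)=O (2,2)=O (5,3)=O -> step gives (2,1)='O' but target has '.' -> reject
Unique solution: (2,0)=dead, (2,2)=dead, (5,3)=dead.
Check: live-neighbor counts of every cell in the completed generation 0:
00101
00111
11211
21201
23311
21100
Applying B3/S23 to generation 0 with these counts gives:
.....
.....
.....
.....
OOO..
.....
which matches the target exactly.

Answer: ...O.
.....
.....
.O.O.
O....
.O...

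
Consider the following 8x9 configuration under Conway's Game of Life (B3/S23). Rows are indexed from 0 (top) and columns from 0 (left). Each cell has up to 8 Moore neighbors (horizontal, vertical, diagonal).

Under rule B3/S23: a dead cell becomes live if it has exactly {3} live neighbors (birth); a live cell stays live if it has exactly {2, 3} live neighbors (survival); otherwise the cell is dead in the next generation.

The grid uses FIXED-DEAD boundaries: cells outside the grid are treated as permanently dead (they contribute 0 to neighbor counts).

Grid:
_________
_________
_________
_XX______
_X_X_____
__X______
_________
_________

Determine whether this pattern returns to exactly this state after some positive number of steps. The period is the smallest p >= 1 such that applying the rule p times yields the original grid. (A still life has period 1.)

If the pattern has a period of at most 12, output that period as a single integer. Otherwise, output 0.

Simulating and comparing each generation to the original:
Gen 0 (original, given above): 5 live cells
Gen 1: 5 live cells, MATCHES original -> period = 1

Answer: 1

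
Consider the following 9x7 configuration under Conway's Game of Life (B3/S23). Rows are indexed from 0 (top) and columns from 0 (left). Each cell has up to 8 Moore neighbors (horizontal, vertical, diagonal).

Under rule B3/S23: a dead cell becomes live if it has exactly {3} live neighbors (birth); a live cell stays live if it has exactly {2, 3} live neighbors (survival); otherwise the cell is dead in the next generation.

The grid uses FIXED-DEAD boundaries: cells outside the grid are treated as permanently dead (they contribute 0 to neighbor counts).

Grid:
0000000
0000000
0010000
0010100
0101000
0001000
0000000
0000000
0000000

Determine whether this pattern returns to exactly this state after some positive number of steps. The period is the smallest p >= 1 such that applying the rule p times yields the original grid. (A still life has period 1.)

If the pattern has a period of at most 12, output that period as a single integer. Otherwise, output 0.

Answer: 2

Derivation:
Simulating and comparing each generation to the original:
Gen 0 (original, given above): 6 live cells
Gen 1: 6 live cells, differs from original
Gen 2: 6 live cells, MATCHES original -> period = 2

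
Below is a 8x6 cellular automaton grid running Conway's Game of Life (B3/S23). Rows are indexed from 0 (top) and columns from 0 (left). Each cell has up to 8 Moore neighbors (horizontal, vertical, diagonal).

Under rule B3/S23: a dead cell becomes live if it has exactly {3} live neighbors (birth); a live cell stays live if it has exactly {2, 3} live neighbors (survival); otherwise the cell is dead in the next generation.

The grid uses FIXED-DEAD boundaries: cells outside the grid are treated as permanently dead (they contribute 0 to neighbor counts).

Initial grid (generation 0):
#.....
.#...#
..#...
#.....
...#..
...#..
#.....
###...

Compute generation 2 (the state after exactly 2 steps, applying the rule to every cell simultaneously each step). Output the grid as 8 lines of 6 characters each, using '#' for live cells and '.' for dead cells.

Simulating step by step:
Generation 0 (given above): 11 live cells
Generation 1: 6 live cells
......
.#....
.#....
......
......
......
#.#...
##....
Generation 2: 3 live cells
(generation 2 grid is the final answer)

Answer: ......
......
......
......
......
......
#.....
##....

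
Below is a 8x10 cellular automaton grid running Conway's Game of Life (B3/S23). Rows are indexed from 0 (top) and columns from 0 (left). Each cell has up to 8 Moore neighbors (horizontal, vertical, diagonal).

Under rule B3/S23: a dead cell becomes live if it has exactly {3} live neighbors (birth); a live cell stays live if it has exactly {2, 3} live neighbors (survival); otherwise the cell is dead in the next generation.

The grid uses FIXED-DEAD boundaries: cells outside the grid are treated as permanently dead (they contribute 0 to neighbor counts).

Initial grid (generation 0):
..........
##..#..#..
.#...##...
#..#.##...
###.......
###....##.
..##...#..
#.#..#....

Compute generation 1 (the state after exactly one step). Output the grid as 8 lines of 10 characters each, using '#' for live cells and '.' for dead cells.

Simulating step by step:
Generation 0 (given above): 25 live cells
Generation 1: 25 live cells
(generation 1 grid is the final answer)

Answer: ..........
##...##...
.##....#..
#...###...
...#..##..
#......##.
#..#..###.
.###......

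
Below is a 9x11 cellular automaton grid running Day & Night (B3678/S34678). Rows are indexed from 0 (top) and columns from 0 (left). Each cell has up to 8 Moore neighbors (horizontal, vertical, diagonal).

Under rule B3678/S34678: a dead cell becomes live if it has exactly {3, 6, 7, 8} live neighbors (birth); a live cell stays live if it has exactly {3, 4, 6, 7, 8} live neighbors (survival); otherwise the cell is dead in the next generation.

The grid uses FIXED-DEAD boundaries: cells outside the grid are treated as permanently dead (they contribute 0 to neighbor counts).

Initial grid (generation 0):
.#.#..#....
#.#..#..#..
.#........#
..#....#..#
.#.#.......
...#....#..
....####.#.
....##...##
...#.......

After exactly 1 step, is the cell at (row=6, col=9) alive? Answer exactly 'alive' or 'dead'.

Answer: alive

Derivation:
Simulating step by step:
Generation 0 (given above): 26 live cells
Generation 1: 22 live cells
..#........
..#........
.##......#.
.##........
...........
..#..###...
...####..##
...###..#..
....#......

Cell (6,9) at generation 1: 1 -> alive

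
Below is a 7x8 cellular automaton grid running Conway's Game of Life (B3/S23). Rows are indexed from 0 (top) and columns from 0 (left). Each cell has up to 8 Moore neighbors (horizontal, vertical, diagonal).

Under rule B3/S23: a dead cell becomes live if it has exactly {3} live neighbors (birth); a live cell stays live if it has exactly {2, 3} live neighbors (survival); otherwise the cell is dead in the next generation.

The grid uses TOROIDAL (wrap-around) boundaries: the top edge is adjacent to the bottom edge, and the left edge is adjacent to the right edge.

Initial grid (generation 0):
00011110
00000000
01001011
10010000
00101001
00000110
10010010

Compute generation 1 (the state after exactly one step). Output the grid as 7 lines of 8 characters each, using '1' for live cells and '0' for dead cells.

Simulating step by step:
Generation 0 (given above): 18 live cells
Generation 1: 26 live cells
(generation 1 grid is the final answer)

Answer: 00011111
00010001
10000001
11111110
00011111
00011110
00010000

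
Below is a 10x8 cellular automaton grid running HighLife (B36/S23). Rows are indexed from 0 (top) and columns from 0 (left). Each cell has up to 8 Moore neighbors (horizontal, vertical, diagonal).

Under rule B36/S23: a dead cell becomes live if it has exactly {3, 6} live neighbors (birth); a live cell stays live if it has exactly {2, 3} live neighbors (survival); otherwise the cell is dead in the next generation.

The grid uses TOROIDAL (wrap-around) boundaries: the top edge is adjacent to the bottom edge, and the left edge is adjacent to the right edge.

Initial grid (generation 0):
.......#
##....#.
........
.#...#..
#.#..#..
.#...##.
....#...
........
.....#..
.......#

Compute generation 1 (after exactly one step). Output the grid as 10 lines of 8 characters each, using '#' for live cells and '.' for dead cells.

Simulating step by step:
Generation 0 (given above): 15 live cells
Generation 1: 17 live cells
(generation 1 grid is the final answer)

Answer: ......##
#......#
##......
.#......
#.#.##..
.#..###.
.....#..
........
........
......#.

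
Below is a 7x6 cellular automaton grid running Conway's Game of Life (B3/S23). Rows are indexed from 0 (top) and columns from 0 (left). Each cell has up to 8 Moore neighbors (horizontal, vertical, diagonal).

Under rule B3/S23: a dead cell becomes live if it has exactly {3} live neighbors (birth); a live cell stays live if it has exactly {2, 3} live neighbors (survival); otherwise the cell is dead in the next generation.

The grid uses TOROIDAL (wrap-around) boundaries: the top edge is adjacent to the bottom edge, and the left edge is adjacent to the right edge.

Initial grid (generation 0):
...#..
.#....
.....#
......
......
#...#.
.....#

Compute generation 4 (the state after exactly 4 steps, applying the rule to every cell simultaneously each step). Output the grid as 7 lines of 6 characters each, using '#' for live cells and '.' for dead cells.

Simulating step by step:
Generation 0 (given above): 6 live cells
Generation 1: 3 live cells
......
......
......
......
......
.....#
....##
Generation 2: 4 live cells
......
......
......
......
......
....##
....##
Generation 3: 4 live cells
......
......
......
......
......
....##
....##
Generation 4: 4 live cells
(generation 4 grid is the final answer)

Answer: ......
......
......
......
......
....##
....##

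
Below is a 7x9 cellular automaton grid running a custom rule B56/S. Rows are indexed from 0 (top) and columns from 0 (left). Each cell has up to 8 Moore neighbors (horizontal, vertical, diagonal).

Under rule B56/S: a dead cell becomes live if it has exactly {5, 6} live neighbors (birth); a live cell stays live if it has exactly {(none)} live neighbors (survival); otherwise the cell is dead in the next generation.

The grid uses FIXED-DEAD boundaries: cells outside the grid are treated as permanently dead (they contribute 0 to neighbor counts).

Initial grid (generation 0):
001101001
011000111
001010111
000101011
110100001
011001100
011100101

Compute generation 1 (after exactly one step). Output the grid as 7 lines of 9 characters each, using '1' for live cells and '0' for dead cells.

Answer: 000000000
000100000
000000000
000000000
001000000
000000000
000000000

Derivation:
Simulating step by step:
Generation 0 (given above): 31 live cells
Generation 1: 2 live cells
(generation 1 grid is the final answer)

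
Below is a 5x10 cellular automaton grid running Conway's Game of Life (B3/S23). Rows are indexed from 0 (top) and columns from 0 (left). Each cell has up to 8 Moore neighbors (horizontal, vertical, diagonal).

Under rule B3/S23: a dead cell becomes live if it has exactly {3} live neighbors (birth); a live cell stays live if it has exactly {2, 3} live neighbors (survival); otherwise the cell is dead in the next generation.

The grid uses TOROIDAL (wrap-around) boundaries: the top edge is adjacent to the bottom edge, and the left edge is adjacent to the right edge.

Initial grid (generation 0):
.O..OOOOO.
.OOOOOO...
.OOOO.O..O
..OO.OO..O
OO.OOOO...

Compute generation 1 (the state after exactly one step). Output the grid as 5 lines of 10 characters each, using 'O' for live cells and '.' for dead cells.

Simulating step by step:
Generation 0 (given above): 29 live cells
Generation 1: 8 live cells
(generation 1 grid is the final answer)

Answer: ..........
........O.
.......O..
.......O.O
OO......OO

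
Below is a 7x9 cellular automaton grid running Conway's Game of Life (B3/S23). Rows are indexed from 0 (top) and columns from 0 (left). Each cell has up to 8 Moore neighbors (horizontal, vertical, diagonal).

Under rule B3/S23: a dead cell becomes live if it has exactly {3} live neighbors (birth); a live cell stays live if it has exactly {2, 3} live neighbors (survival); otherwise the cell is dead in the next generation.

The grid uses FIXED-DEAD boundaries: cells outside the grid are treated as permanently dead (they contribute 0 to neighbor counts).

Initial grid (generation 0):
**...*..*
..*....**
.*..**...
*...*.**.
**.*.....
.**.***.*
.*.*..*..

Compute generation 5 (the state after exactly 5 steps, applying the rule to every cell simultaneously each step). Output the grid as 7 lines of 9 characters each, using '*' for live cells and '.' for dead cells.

Simulating step by step:
Generation 0 (given above): 26 live cells
Generation 1: 31 live cells
.*.....**
*.*.*****
.*.***..*
*.***.*..
*..*.....
....****.
.*.**.**.
Generation 2: 16 live cells
.*...*..*
*.*......
*.......*
*........
.**....*.
..*....*.
...**..*.
Generation 3: 12 live cells
.*.......
*........
*........
*........
.**......
.**...***
...*.....
Generation 4: 13 live cells
.........
**.......
**.......
*........
*.*....*.
.*.*...*.
..*....*.
Generation 5: 11 live cells
(generation 5 grid is the final answer)

Answer: .........
**.......
.........
*........
*.*......
.*.*..***
..*......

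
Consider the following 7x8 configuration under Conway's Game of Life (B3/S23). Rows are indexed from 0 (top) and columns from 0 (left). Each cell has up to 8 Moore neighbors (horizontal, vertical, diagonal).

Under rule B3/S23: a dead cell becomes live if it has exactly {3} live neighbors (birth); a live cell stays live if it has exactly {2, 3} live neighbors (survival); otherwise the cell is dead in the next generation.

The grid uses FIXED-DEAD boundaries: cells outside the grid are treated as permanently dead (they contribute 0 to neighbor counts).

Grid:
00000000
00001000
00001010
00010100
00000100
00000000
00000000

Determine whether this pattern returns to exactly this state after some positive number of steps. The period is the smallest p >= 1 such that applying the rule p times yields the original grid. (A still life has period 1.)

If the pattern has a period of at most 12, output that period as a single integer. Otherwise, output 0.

Simulating and comparing each generation to the original:
Gen 0 (original, given above): 6 live cells
Gen 1: 6 live cells, differs from original
Gen 2: 6 live cells, MATCHES original -> period = 2

Answer: 2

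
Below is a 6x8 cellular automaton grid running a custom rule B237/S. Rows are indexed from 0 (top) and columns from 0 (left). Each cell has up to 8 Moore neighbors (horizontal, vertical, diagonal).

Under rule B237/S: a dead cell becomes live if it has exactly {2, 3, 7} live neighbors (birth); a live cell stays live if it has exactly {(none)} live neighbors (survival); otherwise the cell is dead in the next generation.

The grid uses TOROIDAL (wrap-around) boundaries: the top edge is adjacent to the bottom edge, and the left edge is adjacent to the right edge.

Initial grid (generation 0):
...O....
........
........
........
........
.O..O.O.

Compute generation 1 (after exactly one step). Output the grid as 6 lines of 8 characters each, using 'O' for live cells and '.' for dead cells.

Simulating step by step:
Generation 0 (given above): 4 live cells
Generation 1: 7 live cells
(generation 1 grid is the final answer)

Answer: ..O.OO..
........
........
........
.....O..
..OO.O..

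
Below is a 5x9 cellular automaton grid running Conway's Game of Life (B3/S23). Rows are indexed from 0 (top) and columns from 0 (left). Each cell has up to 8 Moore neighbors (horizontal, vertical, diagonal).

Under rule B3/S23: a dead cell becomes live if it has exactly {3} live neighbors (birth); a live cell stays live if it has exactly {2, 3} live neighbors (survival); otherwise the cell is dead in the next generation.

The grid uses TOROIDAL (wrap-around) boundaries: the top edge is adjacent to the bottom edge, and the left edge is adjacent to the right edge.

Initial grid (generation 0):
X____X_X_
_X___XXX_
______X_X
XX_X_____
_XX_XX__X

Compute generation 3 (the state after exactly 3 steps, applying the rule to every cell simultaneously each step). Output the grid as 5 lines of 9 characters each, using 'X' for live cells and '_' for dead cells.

Simulating step by step:
Generation 0 (given above): 17 live cells
Generation 1: 22 live cells
X_X____X_
X____X___
_XX__XX_X
_X_XXX_XX
__XXXXX_X
Generation 2: 13 live cells
X_X____X_
X_X__X_X_
_XXX____X
_X______X
_________
Generation 3: 11 live cells
(generation 3 grid is the final answer)

Answer: ______X__
X_____XX_
___X___XX
_X_______
XX______X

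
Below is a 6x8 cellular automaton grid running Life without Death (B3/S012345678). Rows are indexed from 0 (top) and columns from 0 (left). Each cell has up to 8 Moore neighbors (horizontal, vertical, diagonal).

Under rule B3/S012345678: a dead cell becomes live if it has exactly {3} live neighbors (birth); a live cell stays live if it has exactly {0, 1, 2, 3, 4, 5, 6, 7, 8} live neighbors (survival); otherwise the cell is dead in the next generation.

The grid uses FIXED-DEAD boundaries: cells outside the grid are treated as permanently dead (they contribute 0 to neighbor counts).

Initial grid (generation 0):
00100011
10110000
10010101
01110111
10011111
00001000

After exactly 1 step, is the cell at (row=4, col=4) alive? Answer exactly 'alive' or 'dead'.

Answer: alive

Derivation:
Simulating step by step:
Generation 0 (given above): 23 live cells
Generation 1: 31 live cells
01110011
10111001
10010101
11110111
11011111
00011010

Cell (4,4) at generation 1: 1 -> alive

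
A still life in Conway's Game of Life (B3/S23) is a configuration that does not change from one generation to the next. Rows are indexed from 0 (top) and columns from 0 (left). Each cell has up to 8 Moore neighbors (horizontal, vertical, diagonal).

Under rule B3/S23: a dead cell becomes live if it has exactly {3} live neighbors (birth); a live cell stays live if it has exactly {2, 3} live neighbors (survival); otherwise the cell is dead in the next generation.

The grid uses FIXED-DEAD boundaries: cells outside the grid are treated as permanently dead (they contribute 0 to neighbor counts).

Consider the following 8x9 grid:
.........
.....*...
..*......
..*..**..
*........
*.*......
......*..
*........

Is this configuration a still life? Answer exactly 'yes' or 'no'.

Compute generation 1 and compare to generation 0 (given above):
Generation 1:
.........
.........
.....**..
.*.......
.........
.*.......
.*.......
.........
Cell (1,5) differs: gen0=1 vs gen1=0 -> NOT a still life.

Answer: no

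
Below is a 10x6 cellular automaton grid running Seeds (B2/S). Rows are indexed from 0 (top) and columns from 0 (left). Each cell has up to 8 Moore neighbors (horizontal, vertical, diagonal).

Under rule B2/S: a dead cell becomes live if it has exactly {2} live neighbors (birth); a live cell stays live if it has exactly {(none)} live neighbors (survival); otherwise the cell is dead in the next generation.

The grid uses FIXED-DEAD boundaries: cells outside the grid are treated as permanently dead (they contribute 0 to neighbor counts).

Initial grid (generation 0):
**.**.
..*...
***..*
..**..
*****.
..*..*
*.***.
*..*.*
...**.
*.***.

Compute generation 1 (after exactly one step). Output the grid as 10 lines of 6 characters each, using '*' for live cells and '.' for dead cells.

Simulating step by step:
Generation 0 (given above): 31 live cells
Generation 1: 7 live cells
(generation 1 grid is the final answer)

Answer: ......
.....*
....*.
.....*
.....*
......
......
......
*.....
.*...*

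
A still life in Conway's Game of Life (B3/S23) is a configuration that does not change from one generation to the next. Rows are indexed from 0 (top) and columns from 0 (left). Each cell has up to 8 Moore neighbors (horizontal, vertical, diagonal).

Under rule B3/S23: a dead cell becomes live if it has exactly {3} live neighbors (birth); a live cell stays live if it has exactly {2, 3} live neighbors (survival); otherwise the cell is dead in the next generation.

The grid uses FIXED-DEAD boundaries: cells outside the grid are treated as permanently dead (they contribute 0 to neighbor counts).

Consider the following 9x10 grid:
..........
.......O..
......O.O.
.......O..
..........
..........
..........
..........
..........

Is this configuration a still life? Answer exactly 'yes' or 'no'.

Answer: yes

Derivation:
Compute generation 1 and compare to generation 0 (given above):
Generation 1:
..........
.......O..
......O.O.
.......O..
..........
..........
..........
..........
..........
The grids are IDENTICAL -> still life.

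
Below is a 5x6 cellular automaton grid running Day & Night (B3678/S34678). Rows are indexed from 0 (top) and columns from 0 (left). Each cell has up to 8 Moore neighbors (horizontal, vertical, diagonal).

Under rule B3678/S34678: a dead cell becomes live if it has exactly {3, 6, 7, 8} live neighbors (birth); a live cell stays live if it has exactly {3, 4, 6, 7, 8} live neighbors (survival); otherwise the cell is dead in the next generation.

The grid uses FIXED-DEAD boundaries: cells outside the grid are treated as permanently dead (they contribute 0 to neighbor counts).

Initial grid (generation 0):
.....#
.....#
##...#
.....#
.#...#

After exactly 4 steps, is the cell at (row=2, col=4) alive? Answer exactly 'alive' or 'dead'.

Simulating step by step:
Generation 0 (given above): 8 live cells
Generation 1: 5 live cells
......
....#.
....#.
##..#.
......
Generation 2: 2 live cells
......
......
...#.#
......
......
Generation 3: 0 live cells
......
......
......
......
......
Generation 4: 0 live cells
......
......
......
......
......

Cell (2,4) at generation 4: 0 -> dead

Answer: dead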